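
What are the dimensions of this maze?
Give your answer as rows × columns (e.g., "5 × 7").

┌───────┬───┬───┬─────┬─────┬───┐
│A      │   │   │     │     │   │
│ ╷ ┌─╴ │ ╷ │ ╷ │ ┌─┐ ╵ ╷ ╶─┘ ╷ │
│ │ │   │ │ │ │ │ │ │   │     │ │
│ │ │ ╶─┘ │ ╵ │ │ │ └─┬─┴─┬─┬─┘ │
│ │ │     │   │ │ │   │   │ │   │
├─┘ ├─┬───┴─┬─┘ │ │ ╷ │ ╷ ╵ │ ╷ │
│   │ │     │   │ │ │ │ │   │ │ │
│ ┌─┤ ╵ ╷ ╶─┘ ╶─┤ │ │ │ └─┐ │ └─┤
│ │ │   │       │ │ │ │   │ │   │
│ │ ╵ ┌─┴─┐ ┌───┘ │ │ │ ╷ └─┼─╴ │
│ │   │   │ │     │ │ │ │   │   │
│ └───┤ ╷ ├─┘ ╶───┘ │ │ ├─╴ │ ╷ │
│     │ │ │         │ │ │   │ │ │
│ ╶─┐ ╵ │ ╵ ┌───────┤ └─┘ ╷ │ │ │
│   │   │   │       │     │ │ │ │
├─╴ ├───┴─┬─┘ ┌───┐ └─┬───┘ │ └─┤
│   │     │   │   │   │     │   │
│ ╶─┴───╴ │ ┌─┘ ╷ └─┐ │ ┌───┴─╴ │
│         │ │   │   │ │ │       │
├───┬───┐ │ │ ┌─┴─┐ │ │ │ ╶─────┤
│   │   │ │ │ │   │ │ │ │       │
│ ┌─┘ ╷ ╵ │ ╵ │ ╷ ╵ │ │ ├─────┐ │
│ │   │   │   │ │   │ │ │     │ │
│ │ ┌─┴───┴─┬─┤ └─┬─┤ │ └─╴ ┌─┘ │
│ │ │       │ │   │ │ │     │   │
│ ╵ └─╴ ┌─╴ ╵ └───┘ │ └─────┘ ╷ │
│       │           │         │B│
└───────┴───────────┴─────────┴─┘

Counting the maze dimensions:
Rows (vertical): 14
Columns (horizontal): 16
Dimensions: 14 × 16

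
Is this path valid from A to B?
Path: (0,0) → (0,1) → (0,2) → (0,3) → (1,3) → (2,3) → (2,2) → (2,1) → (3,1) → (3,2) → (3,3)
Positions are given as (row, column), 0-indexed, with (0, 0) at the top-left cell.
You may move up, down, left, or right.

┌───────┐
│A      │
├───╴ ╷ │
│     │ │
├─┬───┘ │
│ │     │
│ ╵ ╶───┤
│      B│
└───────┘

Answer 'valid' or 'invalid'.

Checking path validity:
Result: All consecutive moves are passable.

valid

Correct solution:

┌───────┐
│A → → ↓│
├───╴ ╷ │
│     │↓│
├─┬───┘ │
│ │↓ ← ↲│
│ ╵ ╶───┤
│  ↳ → B│
└───────┘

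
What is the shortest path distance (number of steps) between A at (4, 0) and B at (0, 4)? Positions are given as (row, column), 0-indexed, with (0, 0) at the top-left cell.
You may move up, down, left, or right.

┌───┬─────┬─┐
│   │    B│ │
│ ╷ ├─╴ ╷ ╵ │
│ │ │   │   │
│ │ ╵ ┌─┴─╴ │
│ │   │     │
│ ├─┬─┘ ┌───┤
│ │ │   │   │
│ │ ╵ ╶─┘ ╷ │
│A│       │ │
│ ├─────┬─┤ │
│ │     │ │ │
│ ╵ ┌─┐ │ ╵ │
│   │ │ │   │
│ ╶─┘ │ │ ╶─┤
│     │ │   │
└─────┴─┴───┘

Finding path from (4, 0) to (0, 4):
Path: (4,0) → (3,0) → (2,0) → (1,0) → (0,0) → (0,1) → (1,1) → (2,1) → (2,2) → (1,2) → (1,3) → (0,3) → (0,4)
Distance: 12 steps

Solution:

┌───┬─────┬─┐
│↱ ↓│  ↱ B│ │
│ ╷ ├─╴ ╷ ╵ │
│↑│↓│↱ ↑│   │
│ │ ╵ ┌─┴─╴ │
│↑│↳ ↑│     │
│ ├─┬─┘ ┌───┤
│↑│ │   │   │
│ │ ╵ ╶─┘ ╷ │
│A│       │ │
│ ├─────┬─┤ │
│ │     │ │ │
│ ╵ ┌─┐ │ ╵ │
│   │ │ │   │
│ ╶─┘ │ │ ╶─┤
│     │ │   │
└─────┴─┴───┘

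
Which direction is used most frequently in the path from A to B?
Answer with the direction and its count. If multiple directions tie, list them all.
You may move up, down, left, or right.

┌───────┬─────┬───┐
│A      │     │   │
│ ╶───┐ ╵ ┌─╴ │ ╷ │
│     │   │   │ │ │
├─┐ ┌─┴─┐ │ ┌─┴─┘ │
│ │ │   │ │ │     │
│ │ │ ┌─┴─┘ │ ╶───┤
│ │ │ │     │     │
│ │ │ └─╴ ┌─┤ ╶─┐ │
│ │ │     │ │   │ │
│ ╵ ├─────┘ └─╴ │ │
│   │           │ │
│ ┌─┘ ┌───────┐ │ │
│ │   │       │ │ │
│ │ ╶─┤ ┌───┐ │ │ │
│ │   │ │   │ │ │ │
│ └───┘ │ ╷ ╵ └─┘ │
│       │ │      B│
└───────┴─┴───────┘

Directions: down, right, down, down, down, down, left, down, down, down, right, right, right, up, up, right, right, right, down, down, right, right
Counts: {'down': 10, 'right': 9, 'left': 1, 'up': 2}
Most common: down (10 times)

Solution:

┌───────┬─────┬───┐
│A      │     │   │
│ ╶───┐ ╵ ┌─╴ │ ╷ │
│↳ ↓  │   │   │ │ │
├─┐ ┌─┴─┐ │ ┌─┴─┘ │
│ │↓│   │ │ │     │
│ │ │ ┌─┴─┘ │ ╶───┤
│ │↓│ │     │     │
│ │ │ └─╴ ┌─┤ ╶─┐ │
│ │↓│     │ │   │ │
│ ╵ ├─────┘ └─╴ │ │
│↓ ↲│           │ │
│ ┌─┘ ┌───────┐ │ │
│↓│   │↱ → → ↓│ │ │
│ │ ╶─┤ ┌───┐ │ │ │
│↓│   │↑│   │↓│ │ │
│ └───┘ │ ╷ ╵ └─┘ │
│↳ → → ↑│ │  ↳ → B│
└───────┴─┴───────┘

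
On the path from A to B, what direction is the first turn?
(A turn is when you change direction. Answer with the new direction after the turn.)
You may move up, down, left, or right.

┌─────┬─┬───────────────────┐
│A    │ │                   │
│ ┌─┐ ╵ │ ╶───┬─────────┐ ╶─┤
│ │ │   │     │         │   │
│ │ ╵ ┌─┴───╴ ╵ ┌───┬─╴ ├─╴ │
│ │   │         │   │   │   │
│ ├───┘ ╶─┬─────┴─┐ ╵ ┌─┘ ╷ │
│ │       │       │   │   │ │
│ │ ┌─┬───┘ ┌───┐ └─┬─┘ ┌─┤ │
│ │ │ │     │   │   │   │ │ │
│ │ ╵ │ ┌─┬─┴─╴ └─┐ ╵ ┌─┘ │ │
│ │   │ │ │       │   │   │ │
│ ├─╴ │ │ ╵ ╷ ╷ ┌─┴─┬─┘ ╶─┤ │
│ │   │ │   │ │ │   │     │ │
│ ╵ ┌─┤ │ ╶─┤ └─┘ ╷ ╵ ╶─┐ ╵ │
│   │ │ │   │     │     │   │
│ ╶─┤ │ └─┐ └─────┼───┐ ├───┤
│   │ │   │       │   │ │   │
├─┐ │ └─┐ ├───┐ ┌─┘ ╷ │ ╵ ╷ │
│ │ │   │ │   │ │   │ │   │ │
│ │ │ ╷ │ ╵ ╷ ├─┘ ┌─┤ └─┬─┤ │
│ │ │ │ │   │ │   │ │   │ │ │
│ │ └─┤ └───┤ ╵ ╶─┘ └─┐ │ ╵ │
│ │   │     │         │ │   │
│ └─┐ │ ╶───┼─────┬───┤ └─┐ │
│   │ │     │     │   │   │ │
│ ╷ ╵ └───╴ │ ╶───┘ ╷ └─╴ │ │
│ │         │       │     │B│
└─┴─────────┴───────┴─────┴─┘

Directions: down, down, down, down, down, down, down, right, up, right, up, left, up, up, right, right, up, right, right, right, up, left, left, up, right, right, right, right, right, right, right, right, down, right, down, down, down, down, down, down, left, up, left, left, down, right, down, down, right, up, right, down, down, down, down, down
First turn direction: right

Solution:

┌─────┬─┬───────────────────┐
│A    │ │↱ → → → → → → → ↓  │
│ ┌─┐ ╵ │ ╶───┬─────────┐ ╶─┤
│↓│ │   │↑ ← ↰│         │↳ ↓│
│ │ ╵ ┌─┴───╴ ╵ ┌───┬─╴ ├─╴ │
│↓│   │↱ → → ↑  │   │   │  ↓│
│ ├───┘ ╶─┬─────┴─┐ ╵ ┌─┘ ╷ │
│↓│↱ → ↑  │       │   │   │↓│
│ │ ┌─┬───┘ ┌───┐ └─┬─┘ ┌─┤ │
│↓│↑│ │     │   │   │   │ │↓│
│ │ ╵ │ ┌─┬─┴─╴ └─┐ ╵ ┌─┘ │ │
│↓│↑ ↰│ │ │       │   │   │↓│
│ ├─╴ │ │ ╵ ╷ ╷ ┌─┴─┬─┘ ╶─┤ │
│↓│↱ ↑│ │   │ │ │   │↓ ← ↰│↓│
│ ╵ ┌─┤ │ ╶─┤ └─┘ ╷ ╵ ╶─┐ ╵ │
│↳ ↑│ │ │   │     │  ↳ ↓│↑ ↲│
│ ╶─┤ │ └─┐ └─────┼───┐ ├───┤
│   │ │   │       │   │↓│↱ ↓│
├─┐ │ └─┐ ├───┐ ┌─┘ ╷ │ ╵ ╷ │
│ │ │   │ │   │ │   │ │↳ ↑│↓│
│ │ │ ╷ │ ╵ ╷ ├─┘ ┌─┤ └─┬─┤ │
│ │ │ │ │   │ │   │ │   │ │↓│
│ │ └─┤ └───┤ ╵ ╶─┘ └─┐ │ ╵ │
│ │   │     │         │ │  ↓│
│ └─┐ │ ╶───┼─────┬───┤ └─┐ │
│   │ │     │     │   │   │↓│
│ ╷ ╵ └───╴ │ ╶───┘ ╷ └─╴ │ │
│ │         │       │     │B│
└─┴─────────┴───────┴─────┴─┘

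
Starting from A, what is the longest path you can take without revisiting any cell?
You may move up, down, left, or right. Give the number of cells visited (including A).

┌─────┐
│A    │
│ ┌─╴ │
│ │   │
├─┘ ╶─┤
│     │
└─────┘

Finding longest simple path using DFS:
Start: (0, 0)
Longest path visits 7 cells
Path: A → right → right → down → left → down → left

Solution:

┌─────┐
│A → ↓│
│ ┌─╴ │
│ │↓ ↲│
├─┘ ╶─┤
│B ↲  │
└─────┘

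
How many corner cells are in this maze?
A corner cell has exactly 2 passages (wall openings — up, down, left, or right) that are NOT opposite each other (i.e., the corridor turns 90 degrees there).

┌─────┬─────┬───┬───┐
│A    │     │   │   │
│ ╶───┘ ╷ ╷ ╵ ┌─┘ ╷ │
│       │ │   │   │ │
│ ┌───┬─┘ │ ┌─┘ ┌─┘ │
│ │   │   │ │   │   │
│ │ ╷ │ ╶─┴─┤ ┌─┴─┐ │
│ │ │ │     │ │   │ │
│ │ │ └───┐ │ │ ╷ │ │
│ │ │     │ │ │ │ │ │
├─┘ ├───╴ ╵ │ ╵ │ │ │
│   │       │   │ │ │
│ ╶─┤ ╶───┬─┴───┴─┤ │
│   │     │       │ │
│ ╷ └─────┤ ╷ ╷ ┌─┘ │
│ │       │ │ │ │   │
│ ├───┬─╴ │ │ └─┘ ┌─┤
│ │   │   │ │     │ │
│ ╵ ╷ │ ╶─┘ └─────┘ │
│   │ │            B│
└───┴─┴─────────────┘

Counting corner cells (2 non-opposite passages):
Total corners: 45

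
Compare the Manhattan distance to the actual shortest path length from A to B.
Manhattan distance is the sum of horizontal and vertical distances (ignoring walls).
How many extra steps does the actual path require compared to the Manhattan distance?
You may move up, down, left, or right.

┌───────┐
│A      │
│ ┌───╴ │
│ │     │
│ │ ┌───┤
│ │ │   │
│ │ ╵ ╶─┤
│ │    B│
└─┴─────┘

Manhattan distance: |3 - 0| + |3 - 0| = 6
Actual path length: 10
Extra steps: 10 - 6 = 4

Solution:

┌───────┐
│A → → ↓│
│ ┌───╴ │
│ │↓ ← ↲│
│ │ ┌───┤
│ │↓│   │
│ │ ╵ ╶─┤
│ │↳ → B│
└─┴─────┘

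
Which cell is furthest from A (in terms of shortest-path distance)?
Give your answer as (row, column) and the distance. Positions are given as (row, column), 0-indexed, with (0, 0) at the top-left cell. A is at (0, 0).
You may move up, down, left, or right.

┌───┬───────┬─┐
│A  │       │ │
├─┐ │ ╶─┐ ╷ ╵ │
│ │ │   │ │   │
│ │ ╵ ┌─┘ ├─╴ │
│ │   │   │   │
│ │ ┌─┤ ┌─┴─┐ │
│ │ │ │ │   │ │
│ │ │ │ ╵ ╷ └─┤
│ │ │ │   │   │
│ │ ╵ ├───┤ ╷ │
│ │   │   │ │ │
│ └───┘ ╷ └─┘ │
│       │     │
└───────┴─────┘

Computing BFS distances from A to all cells:
Furthest cell: (1, 0)
Distance: 33 steps

Path from A to the furthest cell:

┌───┬───────┬─┐
│A ↓│↱ → ↓  │ │
├─┐ │ ╶─┐ ╷ ╵ │
│B│↓│↑  │↓│   │
│ │ ╵ ┌─┘ ├─╴ │
│↑│↳ ↑│↓ ↲│   │
│ │ ┌─┤ ┌─┴─┐ │
│↑│ │ │↓│↱ ↓│ │
│ │ │ │ ╵ ╷ └─┤
│↑│ │ │↳ ↑│↳ ↓│
│ │ ╵ ├───┤ ╷ │
│↑│   │↓ ↰│ │↓│
│ └───┘ ╷ └─┘ │
│↑ ← ← ↲│↑ ← ↲│
└───────┴─────┘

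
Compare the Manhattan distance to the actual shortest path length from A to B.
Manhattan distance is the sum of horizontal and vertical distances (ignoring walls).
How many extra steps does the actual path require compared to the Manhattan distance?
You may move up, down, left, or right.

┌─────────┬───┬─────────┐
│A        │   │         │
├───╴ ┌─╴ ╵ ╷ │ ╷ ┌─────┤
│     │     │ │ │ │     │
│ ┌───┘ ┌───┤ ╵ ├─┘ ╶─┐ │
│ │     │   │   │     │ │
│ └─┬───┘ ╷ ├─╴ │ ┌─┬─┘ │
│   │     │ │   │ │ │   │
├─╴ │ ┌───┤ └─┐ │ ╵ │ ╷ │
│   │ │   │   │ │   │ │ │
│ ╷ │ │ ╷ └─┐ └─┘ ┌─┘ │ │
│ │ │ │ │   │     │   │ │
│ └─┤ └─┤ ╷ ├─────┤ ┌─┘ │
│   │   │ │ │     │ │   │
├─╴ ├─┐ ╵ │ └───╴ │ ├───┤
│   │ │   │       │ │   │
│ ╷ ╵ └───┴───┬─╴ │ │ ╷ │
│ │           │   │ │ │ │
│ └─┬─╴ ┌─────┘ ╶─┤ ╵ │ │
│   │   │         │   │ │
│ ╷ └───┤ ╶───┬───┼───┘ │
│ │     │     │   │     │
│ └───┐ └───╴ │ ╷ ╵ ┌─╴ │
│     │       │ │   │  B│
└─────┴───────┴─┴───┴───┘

Manhattan distance: |11 - 0| + |11 - 0| = 22
Actual path length: 84
Extra steps: 84 - 22 = 62

Solution:

┌─────────┬───┬─────────┐
│A → ↓    │   │         │
├───╴ ┌─╴ ╵ ╷ │ ╷ ┌─────┤
│↓ ← ↲│     │ │ │ │↱ → ↓│
│ ┌───┘ ┌───┤ ╵ ├─┘ ╶─┐ │
│↓│     │↱ ↓│   │↱ ↑  │↓│
│ └─┬───┘ ╷ ├─╴ │ ┌─┬─┘ │
│↳ ↓│↱ → ↑│↓│   │↑│ │↓ ↲│
├─╴ │ ┌───┤ └─┐ │ ╵ │ ╷ │
│↓ ↲│↑│   │↳ ↓│ │↑  │↓│ │
│ ╷ │ │ ╷ └─┐ └─┘ ┌─┘ │ │
│↓│ │↑│ │↓ ↰│↳ → ↑│↓ ↲│ │
│ └─┤ └─┤ ╷ ├─────┤ ┌─┘ │
│↳ ↓│↑ ↰│↓│↑│     │↓│   │
├─╴ ├─┐ ╵ │ └───╴ │ ├───┤
│↓ ↲│ │↑ ↲│↑ ← ← ↰│↓│↱ ↓│
│ ╷ ╵ └───┴───┬─╴ │ │ ╷ │
│↓│           │↱ ↑│↓│↑│↓│
│ └─┬─╴ ┌─────┘ ╶─┤ ╵ │ │
│↳ ↓│   │↱ → → ↑  │↳ ↑│↓│
│ ╷ └───┤ ╶───┬───┼───┘ │
│ │↳ → ↓│↑ ← ↰│   │    ↓│
│ └───┐ └───╴ │ ╷ ╵ ┌─╴ │
│     │↳ → → ↑│ │   │  B│
└─────┴───────┴─┴───┴───┘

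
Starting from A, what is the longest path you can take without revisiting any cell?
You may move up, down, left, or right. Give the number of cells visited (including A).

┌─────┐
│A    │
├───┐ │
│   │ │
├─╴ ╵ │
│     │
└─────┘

Finding longest simple path using DFS:
Start: (0, 0)
Longest path visits 8 cells
Path: A → right → right → down → down → left → up → left

Solution:

┌─────┐
│A → ↓│
├───┐ │
│B ↰│↓│
├─╴ ╵ │
│  ↑ ↲│
└─────┘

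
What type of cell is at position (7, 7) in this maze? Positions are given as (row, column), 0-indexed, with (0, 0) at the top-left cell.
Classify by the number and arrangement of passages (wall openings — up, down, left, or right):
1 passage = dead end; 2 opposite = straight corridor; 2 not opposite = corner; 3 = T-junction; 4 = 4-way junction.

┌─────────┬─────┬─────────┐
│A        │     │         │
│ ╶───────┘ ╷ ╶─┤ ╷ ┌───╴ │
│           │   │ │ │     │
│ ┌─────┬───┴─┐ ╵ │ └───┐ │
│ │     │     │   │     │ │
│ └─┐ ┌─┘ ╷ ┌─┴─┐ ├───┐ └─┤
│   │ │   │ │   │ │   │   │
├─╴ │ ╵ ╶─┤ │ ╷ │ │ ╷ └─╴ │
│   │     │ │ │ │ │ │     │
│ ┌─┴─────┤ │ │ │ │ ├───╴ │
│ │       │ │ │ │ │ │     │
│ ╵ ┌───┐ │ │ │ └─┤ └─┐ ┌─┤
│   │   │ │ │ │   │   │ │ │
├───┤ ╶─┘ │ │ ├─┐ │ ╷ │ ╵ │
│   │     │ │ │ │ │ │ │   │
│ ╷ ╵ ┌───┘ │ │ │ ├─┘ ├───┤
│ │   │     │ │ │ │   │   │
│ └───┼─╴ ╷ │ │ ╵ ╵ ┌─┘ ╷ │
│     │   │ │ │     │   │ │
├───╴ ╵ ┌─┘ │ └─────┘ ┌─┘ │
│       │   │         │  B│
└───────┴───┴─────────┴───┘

Checking cell at (7, 7):
Number of passages: 1
Cell type: dead end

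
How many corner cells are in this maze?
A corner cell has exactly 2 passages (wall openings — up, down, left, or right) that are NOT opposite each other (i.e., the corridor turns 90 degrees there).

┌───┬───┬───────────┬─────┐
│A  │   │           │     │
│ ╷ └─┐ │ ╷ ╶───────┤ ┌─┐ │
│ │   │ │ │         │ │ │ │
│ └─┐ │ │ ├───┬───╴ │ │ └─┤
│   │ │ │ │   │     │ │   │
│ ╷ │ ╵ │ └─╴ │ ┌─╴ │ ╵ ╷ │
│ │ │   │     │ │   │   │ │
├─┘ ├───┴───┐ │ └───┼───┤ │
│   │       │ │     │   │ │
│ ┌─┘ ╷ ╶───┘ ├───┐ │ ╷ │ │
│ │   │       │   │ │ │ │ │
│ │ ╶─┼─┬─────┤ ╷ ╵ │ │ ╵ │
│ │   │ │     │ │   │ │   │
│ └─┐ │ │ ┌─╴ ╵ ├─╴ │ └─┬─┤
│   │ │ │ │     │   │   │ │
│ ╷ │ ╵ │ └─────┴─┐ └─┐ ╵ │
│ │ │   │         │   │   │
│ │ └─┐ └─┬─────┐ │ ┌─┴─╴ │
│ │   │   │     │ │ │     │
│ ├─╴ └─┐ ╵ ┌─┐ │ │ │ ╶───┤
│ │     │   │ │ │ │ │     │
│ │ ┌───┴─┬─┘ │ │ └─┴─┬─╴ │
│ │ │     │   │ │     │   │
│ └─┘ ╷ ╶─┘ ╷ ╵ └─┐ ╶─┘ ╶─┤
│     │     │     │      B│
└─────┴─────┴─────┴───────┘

Counting corner cells (2 non-opposite passages):
Total corners: 72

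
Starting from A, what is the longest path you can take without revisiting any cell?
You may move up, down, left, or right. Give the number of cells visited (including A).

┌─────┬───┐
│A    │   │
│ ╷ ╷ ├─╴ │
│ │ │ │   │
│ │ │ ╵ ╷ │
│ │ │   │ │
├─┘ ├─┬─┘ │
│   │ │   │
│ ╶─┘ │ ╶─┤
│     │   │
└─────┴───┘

Finding longest simple path using DFS:
Start: (0, 0)
Longest path visits 13 cells
Path: A → right → right → down → down → right → up → right → down → down → left → down → right

Solution:

┌─────┬───┐
│A → ↓│   │
│ ╷ ╷ ├─╴ │
│ │ │↓│↱ ↓│
│ │ │ ╵ ╷ │
│ │ │↳ ↑│↓│
├─┘ ├─┬─┘ │
│   │ │↓ ↲│
│ ╶─┘ │ ╶─┤
│     │↳ B│
└─────┴───┘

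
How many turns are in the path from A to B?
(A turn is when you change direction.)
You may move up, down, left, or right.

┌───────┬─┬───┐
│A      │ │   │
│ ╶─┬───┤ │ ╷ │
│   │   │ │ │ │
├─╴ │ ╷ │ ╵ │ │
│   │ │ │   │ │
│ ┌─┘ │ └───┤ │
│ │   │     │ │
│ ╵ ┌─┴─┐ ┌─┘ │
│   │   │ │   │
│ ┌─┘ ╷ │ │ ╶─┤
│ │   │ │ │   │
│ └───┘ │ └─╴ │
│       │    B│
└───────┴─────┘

Directions: down, right, down, left, down, down, right, up, right, up, up, right, down, down, right, down, down, down, right, right
Number of turns: 13

Solution:

┌───────┬─┬───┐
│A      │ │   │
│ ╶─┬───┤ │ ╷ │
│↳ ↓│↱ ↓│ │ │ │
├─╴ │ ╷ │ ╵ │ │
│↓ ↲│↑│↓│   │ │
│ ┌─┘ │ └───┤ │
│↓│↱ ↑│↳ ↓  │ │
│ ╵ ┌─┴─┐ ┌─┘ │
│↳ ↑│   │↓│   │
│ ┌─┘ ╷ │ │ ╶─┤
│ │   │ │↓│   │
│ └───┘ │ └─╴ │
│       │↳ → B│
└───────┴─────┘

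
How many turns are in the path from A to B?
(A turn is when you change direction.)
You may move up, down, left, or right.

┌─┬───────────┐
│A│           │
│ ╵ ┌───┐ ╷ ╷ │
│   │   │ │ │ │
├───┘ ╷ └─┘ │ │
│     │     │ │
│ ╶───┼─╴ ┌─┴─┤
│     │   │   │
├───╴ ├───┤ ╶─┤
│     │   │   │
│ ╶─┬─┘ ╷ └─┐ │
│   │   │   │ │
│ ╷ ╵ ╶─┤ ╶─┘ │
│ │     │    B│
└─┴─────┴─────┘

Directions: down, right, up, right, right, right, right, down, down, left, left, up, left, down, left, left, down, right, right, down, left, left, down, right, down, right, up, right, up, right, down, down, right, right
Number of turns: 23

Solution:

┌─┬───────────┐
│A│↱ → → → ↓  │
│ ╵ ┌───┐ ╷ ╷ │
│↳ ↑│↓ ↰│ │↓│ │
├───┘ ╷ └─┘ │ │
│↓ ← ↲│↑ ← ↲│ │
│ ╶───┼─╴ ┌─┴─┤
│↳ → ↓│   │   │
├───╴ ├───┤ ╶─┤
│↓ ← ↲│↱ ↓│   │
│ ╶─┬─┘ ╷ └─┐ │
│↳ ↓│↱ ↑│↓  │ │
│ ╷ ╵ ╶─┤ ╶─┘ │
│ │↳ ↑  │↳ → B│
└─┴─────┴─────┘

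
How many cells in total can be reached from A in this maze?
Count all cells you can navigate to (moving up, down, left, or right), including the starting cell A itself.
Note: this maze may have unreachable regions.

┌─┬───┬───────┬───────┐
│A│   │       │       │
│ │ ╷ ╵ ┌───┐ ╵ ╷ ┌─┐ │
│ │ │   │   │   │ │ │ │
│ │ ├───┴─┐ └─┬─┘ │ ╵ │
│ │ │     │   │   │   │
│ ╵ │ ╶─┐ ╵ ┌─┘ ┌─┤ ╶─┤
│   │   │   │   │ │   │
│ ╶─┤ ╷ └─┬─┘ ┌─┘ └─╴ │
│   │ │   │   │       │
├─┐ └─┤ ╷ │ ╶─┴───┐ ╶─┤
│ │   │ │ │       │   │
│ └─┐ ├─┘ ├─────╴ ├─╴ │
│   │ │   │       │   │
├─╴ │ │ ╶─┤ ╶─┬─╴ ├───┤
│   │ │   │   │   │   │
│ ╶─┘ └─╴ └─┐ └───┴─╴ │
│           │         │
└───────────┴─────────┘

Using BFS/flood-fill to find all reachable cells from A:
Maze size: 9 × 11 = 99 total cells
All cells are reachable — the maze is fully connected.
Reachable cells: 99

Reachable region (· marks reachable cells):

┌─┬───┬───────┬───────┐
│A│· ·│· · · ·│· · · ·│
│ │ ╷ ╵ ┌───┐ ╵ ╷ ┌─┐ │
│·│·│· ·│· ·│· ·│·│·│·│
│ │ ├───┴─┐ └─┬─┘ │ ╵ │
│·│·│· · ·│· ·│· ·│· ·│
│ ╵ │ ╶─┐ ╵ ┌─┘ ┌─┤ ╶─┤
│· ·│· ·│· ·│· ·│·│· ·│
│ ╶─┤ ╷ └─┬─┘ ┌─┘ └─╴ │
│· ·│·│· ·│· ·│· · · ·│
├─┐ └─┤ ╷ │ ╶─┴───┐ ╶─┤
│·│· ·│·│·│· · · ·│· ·│
│ └─┐ ├─┘ ├─────╴ ├─╴ │
│· ·│·│· ·│· · · ·│· ·│
├─╴ │ │ ╶─┤ ╶─┬─╴ ├───┤
│· ·│·│· ·│· ·│· ·│· ·│
│ ╶─┘ └─╴ └─┐ └───┴─╴ │
│· · · · · ·│· · · · ·│
└───────────┴─────────┘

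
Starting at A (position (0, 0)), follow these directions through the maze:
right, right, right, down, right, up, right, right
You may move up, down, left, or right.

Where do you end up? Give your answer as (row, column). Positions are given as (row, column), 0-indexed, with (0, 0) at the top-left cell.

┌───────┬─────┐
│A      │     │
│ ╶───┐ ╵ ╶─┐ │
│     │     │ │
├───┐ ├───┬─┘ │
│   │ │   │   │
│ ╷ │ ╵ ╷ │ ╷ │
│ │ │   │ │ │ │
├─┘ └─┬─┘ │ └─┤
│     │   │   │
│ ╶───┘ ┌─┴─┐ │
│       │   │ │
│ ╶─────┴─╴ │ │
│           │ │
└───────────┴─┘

Following directions step by step:
Start: (0, 0)
  right: (0, 0) → (0, 1)
  right: (0, 1) → (0, 2)
  right: (0, 2) → (0, 3)
  down: (0, 3) → (1, 3)
  right: (1, 3) → (1, 4)
  up: (1, 4) → (0, 4)
  right: (0, 4) → (0, 5)
  right: (0, 5) → (0, 6)
Final position: (0, 6)

Path taken:

┌───────┬─────┐
│A → → ↓│↱ → B│
│ ╶───┐ ╵ ╶─┐ │
│     │↳ ↑  │ │
├───┐ ├───┬─┘ │
│   │ │   │   │
│ ╷ │ ╵ ╷ │ ╷ │
│ │ │   │ │ │ │
├─┘ └─┬─┘ │ └─┤
│     │   │   │
│ ╶───┘ ┌─┴─┐ │
│       │   │ │
│ ╶─────┴─╴ │ │
│           │ │
└───────────┴─┘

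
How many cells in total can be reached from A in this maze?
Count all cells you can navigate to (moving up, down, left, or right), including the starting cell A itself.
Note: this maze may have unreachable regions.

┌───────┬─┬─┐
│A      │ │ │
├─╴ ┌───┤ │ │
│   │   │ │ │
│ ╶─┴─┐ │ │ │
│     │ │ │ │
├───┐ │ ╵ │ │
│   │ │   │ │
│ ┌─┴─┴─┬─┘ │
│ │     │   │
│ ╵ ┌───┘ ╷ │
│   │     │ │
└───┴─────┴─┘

Using BFS/flood-fill to find all reachable cells from A:
Maze size: 6 × 6 = 36 total cells
26 cell(s) are walled off and cannot be reached from A.
Reachable cells: 10

Reachable region (· marks reachable cells):

┌───────┬─┬─┐
│A · · ·│ │ │
├─╴ ┌───┤ │ │
│· ·│   │ │ │
│ ╶─┴─┐ │ │ │
│· · ·│ │ │ │
├───┐ │ ╵ │ │
│   │·│   │ │
│ ┌─┴─┴─┬─┘ │
│ │     │   │
│ ╵ ┌───┘ ╷ │
│   │     │ │
└───┴─────┴─┘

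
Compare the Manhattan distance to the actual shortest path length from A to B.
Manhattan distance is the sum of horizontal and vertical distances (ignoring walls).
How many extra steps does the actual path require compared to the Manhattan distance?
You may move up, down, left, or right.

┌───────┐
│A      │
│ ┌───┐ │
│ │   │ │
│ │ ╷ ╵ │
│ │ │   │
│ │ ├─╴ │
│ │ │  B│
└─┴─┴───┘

Manhattan distance: |3 - 0| + |3 - 0| = 6
Actual path length: 6
Extra steps: 6 - 6 = 0

Solution:

┌───────┐
│A → → ↓│
│ ┌───┐ │
│ │   │↓│
│ │ ╷ ╵ │
│ │ │  ↓│
│ │ ├─╴ │
│ │ │  B│
└─┴─┴───┘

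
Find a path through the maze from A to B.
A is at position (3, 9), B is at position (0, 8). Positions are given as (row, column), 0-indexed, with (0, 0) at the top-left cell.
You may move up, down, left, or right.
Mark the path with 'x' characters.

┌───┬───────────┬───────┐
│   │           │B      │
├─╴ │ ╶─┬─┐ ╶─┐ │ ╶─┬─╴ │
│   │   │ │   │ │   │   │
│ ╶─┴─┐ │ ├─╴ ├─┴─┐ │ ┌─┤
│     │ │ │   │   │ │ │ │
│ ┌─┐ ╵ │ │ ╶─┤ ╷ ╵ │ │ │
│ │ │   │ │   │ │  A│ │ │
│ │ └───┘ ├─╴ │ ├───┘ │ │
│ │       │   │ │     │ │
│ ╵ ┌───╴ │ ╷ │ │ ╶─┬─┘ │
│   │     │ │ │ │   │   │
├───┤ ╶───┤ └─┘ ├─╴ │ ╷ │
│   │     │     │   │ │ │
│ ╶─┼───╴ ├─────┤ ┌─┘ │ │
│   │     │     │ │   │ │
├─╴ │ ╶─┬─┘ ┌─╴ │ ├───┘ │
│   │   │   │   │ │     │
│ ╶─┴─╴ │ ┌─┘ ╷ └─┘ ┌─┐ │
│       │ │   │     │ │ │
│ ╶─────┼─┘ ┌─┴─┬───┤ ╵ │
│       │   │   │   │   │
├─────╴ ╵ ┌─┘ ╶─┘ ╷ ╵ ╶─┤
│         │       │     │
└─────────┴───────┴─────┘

Finding the shortest path from (3, 9) to (0, 8):
Path length: 4 steps
Directions: up → up → left → up

Solution:

┌───┬───────────┬───────┐
│   │           │B      │
├─╴ │ ╶─┬─┐ ╶─┐ │ ╶─┬─╴ │
│   │   │ │   │ │x x│   │
│ ╶─┴─┐ │ ├─╴ ├─┴─┐ │ ┌─┤
│     │ │ │   │   │x│ │ │
│ ┌─┐ ╵ │ │ ╶─┤ ╷ ╵ │ │ │
│ │ │   │ │   │ │  A│ │ │
│ │ └───┘ ├─╴ │ ├───┘ │ │
│ │       │   │ │     │ │
│ ╵ ┌───╴ │ ╷ │ │ ╶─┬─┘ │
│   │     │ │ │ │   │   │
├───┤ ╶───┤ └─┘ ├─╴ │ ╷ │
│   │     │     │   │ │ │
│ ╶─┼───╴ ├─────┤ ┌─┘ │ │
│   │     │     │ │   │ │
├─╴ │ ╶─┬─┘ ┌─╴ │ ├───┘ │
│   │   │   │   │ │     │
│ ╶─┴─╴ │ ┌─┘ ╷ └─┘ ┌─┐ │
│       │ │   │     │ │ │
│ ╶─────┼─┘ ┌─┴─┬───┤ ╵ │
│       │   │   │   │   │
├─────╴ ╵ ┌─┘ ╶─┘ ╷ ╵ ╶─┤
│         │       │     │
└─────────┴───────┴─────┘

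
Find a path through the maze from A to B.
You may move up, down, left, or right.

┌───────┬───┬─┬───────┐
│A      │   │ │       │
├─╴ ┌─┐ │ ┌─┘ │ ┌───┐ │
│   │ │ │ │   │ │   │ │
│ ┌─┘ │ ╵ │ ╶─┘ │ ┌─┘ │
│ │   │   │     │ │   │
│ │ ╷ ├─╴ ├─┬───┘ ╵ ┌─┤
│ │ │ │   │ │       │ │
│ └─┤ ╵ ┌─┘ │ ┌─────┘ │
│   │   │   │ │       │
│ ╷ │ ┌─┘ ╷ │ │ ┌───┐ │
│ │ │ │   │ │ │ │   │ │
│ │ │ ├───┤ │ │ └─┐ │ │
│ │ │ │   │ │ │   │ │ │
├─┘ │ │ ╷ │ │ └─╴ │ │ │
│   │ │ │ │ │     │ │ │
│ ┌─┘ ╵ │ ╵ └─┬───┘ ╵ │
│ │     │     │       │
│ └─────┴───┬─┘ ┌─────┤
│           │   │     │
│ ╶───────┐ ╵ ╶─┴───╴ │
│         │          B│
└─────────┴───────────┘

Finding the shortest path through the maze:
Path length: 24 steps
Directions: right → down → left → down → down → down → right → down → down → down → left → down → down → right → right → right → right → right → down → right → right → right → right → right

Solution:

┌───────┬───┬─┬───────┐
│A ↓    │   │ │       │
├─╴ ┌─┐ │ ┌─┘ │ ┌───┐ │
│↓ ↲│ │ │ │   │ │   │ │
│ ┌─┘ │ ╵ │ ╶─┘ │ ┌─┘ │
│↓│   │   │     │ │   │
│ │ ╷ ├─╴ ├─┬───┘ ╵ ┌─┤
│↓│ │ │   │ │       │ │
│ └─┤ ╵ ┌─┘ │ ┌─────┘ │
│↳ ↓│   │   │ │       │
│ ╷ │ ┌─┘ ╷ │ │ ┌───┐ │
│ │↓│ │   │ │ │ │   │ │
│ │ │ ├───┤ │ │ └─┐ │ │
│ │↓│ │   │ │ │   │ │ │
├─┘ │ │ ╷ │ │ └─╴ │ │ │
│↓ ↲│ │ │ │ │     │ │ │
│ ┌─┘ ╵ │ ╵ └─┬───┘ ╵ │
│↓│     │     │       │
│ └─────┴───┬─┘ ┌─────┤
│↳ → → → → ↓│   │     │
│ ╶───────┐ ╵ ╶─┴───╴ │
│         │↳ → → → → B│
└─────────┴───────────┘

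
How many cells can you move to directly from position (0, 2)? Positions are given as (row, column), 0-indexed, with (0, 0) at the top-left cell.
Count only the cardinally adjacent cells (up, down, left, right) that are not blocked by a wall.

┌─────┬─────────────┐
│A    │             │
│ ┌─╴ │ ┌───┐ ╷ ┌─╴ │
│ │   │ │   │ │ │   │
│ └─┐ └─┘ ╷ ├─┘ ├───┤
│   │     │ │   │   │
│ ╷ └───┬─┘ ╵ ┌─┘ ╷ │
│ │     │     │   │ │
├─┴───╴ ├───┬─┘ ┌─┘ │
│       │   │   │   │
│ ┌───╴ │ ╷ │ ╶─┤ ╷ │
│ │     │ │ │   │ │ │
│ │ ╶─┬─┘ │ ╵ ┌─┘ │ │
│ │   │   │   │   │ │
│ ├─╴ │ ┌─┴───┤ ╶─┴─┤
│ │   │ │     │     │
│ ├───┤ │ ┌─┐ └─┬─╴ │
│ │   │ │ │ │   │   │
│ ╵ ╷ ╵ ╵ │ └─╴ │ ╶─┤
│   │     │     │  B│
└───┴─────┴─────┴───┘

Checking passable neighbors of (0, 2):
Neighbors: (1, 2), (0, 1)
Count: 2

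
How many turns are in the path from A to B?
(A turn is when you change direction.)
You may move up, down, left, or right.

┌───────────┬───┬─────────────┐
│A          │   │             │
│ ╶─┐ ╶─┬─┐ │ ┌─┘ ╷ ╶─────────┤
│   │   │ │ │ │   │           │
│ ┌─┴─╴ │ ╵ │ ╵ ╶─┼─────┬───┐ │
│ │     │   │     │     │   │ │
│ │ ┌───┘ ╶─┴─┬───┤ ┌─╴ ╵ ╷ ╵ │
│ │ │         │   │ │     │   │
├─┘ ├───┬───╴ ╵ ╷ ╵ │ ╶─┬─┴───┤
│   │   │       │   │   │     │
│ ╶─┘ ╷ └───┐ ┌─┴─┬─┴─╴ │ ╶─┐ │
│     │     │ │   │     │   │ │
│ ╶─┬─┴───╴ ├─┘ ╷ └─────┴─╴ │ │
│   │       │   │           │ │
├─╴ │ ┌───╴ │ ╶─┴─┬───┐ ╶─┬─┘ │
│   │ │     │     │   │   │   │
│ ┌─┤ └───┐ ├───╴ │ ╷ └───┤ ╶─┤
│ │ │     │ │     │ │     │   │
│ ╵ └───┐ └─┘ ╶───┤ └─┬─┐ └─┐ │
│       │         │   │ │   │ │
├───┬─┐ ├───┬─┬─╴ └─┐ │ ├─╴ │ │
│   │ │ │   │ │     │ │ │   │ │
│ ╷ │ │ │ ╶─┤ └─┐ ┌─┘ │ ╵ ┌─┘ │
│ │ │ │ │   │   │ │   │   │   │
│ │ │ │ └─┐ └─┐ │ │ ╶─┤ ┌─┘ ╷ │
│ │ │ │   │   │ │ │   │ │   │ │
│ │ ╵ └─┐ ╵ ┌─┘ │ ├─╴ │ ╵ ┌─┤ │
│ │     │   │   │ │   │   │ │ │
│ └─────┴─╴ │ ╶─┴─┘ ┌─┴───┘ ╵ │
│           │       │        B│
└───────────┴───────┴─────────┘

Directions: right, right, down, right, down, left, left, down, down, left, down, right, right, up, right, down, right, right, down, left, left, left, down, down, right, right, down, right, right, up, right, right, up, left, left, up, right, up, right, down, right, right, right, right, right, up, left, up, right, right, down, down, down, left, down, right, down, down, down, down, down, down
Number of turns: 37

Solution:

┌───────────┬───┬─────────────┐
│A → ↓      │   │             │
│ ╶─┐ ╶─┬─┐ │ ┌─┘ ╷ ╶─────────┤
│   │↳ ↓│ │ │ │   │           │
│ ┌─┴─╴ │ ╵ │ ╵ ╶─┼─────┬───┐ │
│ │↓ ← ↲│   │     │     │   │ │
│ │ ┌───┘ ╶─┴─┬───┤ ┌─╴ ╵ ╷ ╵ │
│ │↓│         │   │ │     │   │
├─┘ ├───┬───╴ ╵ ╷ ╵ │ ╶─┬─┴───┤
│↓ ↲│↱ ↓│       │   │   │↱ → ↓│
│ ╶─┘ ╷ └───┐ ┌─┴─┬─┴─╴ │ ╶─┐ │
│↳ → ↑│↳ → ↓│ │↱ ↓│     │↑ ↰│↓│
│ ╶─┬─┴───╴ ├─┘ ╷ └─────┴─╴ │ │
│   │↓ ← ← ↲│↱ ↑│↳ → → → → ↑│↓│
├─╴ │ ┌───╴ │ ╶─┴─┬───┐ ╶─┬─┘ │
│   │↓│     │↑ ← ↰│   │   │↓ ↲│
│ ┌─┤ └───┐ ├───╴ │ ╷ └───┤ ╶─┤
│ │ │↳ → ↓│ │↱ → ↑│ │     │↳ ↓│
│ ╵ └───┐ └─┘ ╶───┤ └─┬─┐ └─┐ │
│       │↳ → ↑    │   │ │   │↓│
├───┬─┐ ├───┬─┬─╴ └─┐ │ ├─╴ │ │
│   │ │ │   │ │     │ │ │   │↓│
│ ╷ │ │ │ ╶─┤ └─┐ ┌─┘ │ ╵ ┌─┘ │
│ │ │ │ │   │   │ │   │   │  ↓│
│ │ │ │ └─┐ └─┐ │ │ ╶─┤ ┌─┘ ╷ │
│ │ │ │   │   │ │ │   │ │   │↓│
│ │ ╵ └─┐ ╵ ┌─┘ │ ├─╴ │ ╵ ┌─┤ │
│ │     │   │   │ │   │   │ │↓│
│ └─────┴─╴ │ ╶─┴─┘ ┌─┴───┘ ╵ │
│           │       │        B│
└───────────┴───────┴─────────┘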